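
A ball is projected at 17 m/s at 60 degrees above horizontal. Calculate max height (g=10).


Given: v0 = 17 m/s, theta = 60 deg, g = 10 m/s^2
sin^2(60) = 3/4
Using H = v0^2 * sin^2(theta) / (2*g)
H = 17^2 * 3/4 / (2*10)
H = 289 * 3/4 / 20
H = 867/4 / 20
H = 867/80 m

867/80 m


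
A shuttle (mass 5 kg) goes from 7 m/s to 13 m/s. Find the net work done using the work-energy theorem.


Given: m = 5 kg, v0 = 7 m/s, v = 13 m/s
Using W = (1/2)*m*(v^2 - v0^2)
v^2 = 13^2 = 169
v0^2 = 7^2 = 49
v^2 - v0^2 = 169 - 49 = 120
W = (1/2)*5*120 = 300 J

300 J


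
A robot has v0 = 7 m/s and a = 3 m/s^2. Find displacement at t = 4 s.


Given: v0 = 7 m/s, a = 3 m/s^2, t = 4 s
Using s = v0*t + (1/2)*a*t^2
s = 7*4 + (1/2)*3*4^2
s = 28 + (1/2)*48
s = 28 + 24
s = 52

52 m


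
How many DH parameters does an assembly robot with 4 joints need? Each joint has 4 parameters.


Given: 4 joints, 4 DH parameters per joint (d, theta, a, alpha)
Total DH parameters = number_of_joints * 4
Total = 4 * 4
Total = 16

16


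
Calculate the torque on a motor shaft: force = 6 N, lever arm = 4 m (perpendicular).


Given: F = 6 N, r = 4 m, angle = 90 deg (perpendicular)
Using tau = F * r * sin(90)
sin(90) = 1
tau = 6 * 4 * 1
tau = 24 Nm

24 Nm


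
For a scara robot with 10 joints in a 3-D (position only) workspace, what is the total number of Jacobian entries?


Given: task space dimension = 3, joints = 10
Jacobian is a 3 x 10 matrix
Total entries = rows * columns
Total = 3 * 10
Total = 30

30


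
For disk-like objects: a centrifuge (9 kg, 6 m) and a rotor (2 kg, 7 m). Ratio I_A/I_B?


Given: M1=9 kg, R1=6 m, M2=2 kg, R2=7 m
For a disk: I = (1/2)*M*R^2, so I_A/I_B = (M1*R1^2)/(M2*R2^2)
M1*R1^2 = 9*36 = 324
M2*R2^2 = 2*49 = 98
I_A/I_B = 324/98 = 162/49

162/49


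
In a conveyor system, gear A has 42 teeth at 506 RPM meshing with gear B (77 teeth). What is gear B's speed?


Given: N1 = 42 teeth, w1 = 506 RPM, N2 = 77 teeth
Using N1*w1 = N2*w2
w2 = N1*w1 / N2
w2 = 42*506 / 77
w2 = 21252 / 77
w2 = 276 RPM

276 RPM


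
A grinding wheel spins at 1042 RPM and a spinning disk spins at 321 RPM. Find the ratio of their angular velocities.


Given: RPM_A = 1042, RPM_B = 321
omega = 2*pi*RPM/60, so omega_A/omega_B = RPM_A / RPM_B
omega_A/omega_B = 1042 / 321
omega_A/omega_B = 1042/321

1042/321


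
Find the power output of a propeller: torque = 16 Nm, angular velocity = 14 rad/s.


Given: tau = 16 Nm, omega = 14 rad/s
Using P = tau * omega
P = 16 * 14
P = 224 W

224 W


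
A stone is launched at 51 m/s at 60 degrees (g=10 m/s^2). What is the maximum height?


Given: v0 = 51 m/s, theta = 60 deg, g = 10 m/s^2
sin^2(60) = 3/4
Using H = v0^2 * sin^2(theta) / (2*g)
H = 51^2 * 3/4 / (2*10)
H = 2601 * 3/4 / 20
H = 7803/4 / 20
H = 7803/80 m

7803/80 m


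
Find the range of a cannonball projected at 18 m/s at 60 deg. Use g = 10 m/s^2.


Given: v0 = 18 m/s, theta = 60 deg, g = 10 m/s^2
sin(2*60) = sin(120) = sqrt(3)/2
Using R = v0^2 * sin(2*theta) / g
R = 18^2 * (sqrt(3)/2) / 10
R = 324 * sqrt(3) / 20
R = 81/5*sqrt(3) m

81/5*sqrt(3) m


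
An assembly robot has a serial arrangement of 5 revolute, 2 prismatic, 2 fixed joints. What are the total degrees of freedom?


Given: serial robot with 5 revolute, 2 prismatic, 2 fixed joints
DOF contribution per joint type: revolute=1, prismatic=1, spherical=3, fixed=0
DOF = 5*1 + 2*1 + 2*0
DOF = 7

7


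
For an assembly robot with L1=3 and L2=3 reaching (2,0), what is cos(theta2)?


Given: L1 = 3, L2 = 3, target (x, y) = (2, 0)
Using cos(theta2) = (x^2 + y^2 - L1^2 - L2^2) / (2*L1*L2)
x^2 + y^2 = 2^2 + 0 = 4
L1^2 + L2^2 = 9 + 9 = 18
Numerator = 4 - 18 = -14
Denominator = 2*3*3 = 18
cos(theta2) = -14/18 = -7/9

-7/9


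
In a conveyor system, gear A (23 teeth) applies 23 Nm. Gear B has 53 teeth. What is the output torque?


Given: N1 = 23, N2 = 53, T1 = 23 Nm
Using T2/T1 = N2/N1
T2 = T1 * N2 / N1
T2 = 23 * 53 / 23
T2 = 1219 / 23
T2 = 53 Nm

53 Nm


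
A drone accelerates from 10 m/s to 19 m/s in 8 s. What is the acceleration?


Given: initial velocity v0 = 10 m/s, final velocity v = 19 m/s, time t = 8 s
Using a = (v - v0) / t
a = (19 - 10) / 8
a = 9 / 8
a = 9/8 m/s^2

9/8 m/s^2


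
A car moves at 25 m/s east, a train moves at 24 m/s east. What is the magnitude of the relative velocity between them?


Given: v_A = 25 m/s east, v_B = 24 m/s east
Both move in the same direction; relative speed = |v_A - v_B|
|25 - 24| = |1|
= 1 m/s

1 m/s


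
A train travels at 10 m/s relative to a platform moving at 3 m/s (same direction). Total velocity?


Given: object velocity = 10 m/s, platform velocity = 3 m/s (same direction)
Using classical velocity addition: v_total = v_object + v_platform
v_total = 10 + 3
v_total = 13 m/s

13 m/s


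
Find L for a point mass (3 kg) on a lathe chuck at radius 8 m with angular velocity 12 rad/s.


Given: m = 3 kg, r = 8 m, omega = 12 rad/s
For a point mass: I = m*r^2
I = 3*8^2 = 3*64 = 192
L = I*omega = 192*12
L = 2304 kg*m^2/s

2304 kg*m^2/s


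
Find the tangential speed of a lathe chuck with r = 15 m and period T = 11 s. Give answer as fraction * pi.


Given: radius r = 15 m, period T = 11 s
Using v = 2*pi*r / T
v = 2*pi*15 / 11
v = 30*pi / 11
v = 30/11*pi m/s

30/11*pi m/s


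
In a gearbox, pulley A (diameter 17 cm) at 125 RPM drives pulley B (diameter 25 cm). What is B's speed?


Given: D1 = 17 cm, w1 = 125 RPM, D2 = 25 cm
Using D1*w1 = D2*w2
w2 = D1*w1 / D2
w2 = 17*125 / 25
w2 = 2125 / 25
w2 = 85 RPM

85 RPM


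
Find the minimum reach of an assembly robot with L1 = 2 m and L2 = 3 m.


Given: L1 = 2 m, L2 = 3 m
For a 2-link planar arm, min reach = |L1 - L2| (second link folded back)
Min reach = |2 - 3|
Min reach = 1 m

1 m


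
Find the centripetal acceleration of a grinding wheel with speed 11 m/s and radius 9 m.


Given: v = 11 m/s, r = 9 m
Using a_c = v^2 / r
a_c = 11^2 / 9
a_c = 121 / 9
a_c = 121/9 m/s^2

121/9 m/s^2


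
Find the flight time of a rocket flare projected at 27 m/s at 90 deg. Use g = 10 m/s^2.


Given: v0 = 27 m/s, theta = 90 deg, g = 10 m/s^2
sin(90) = 1
Using T = 2*v0*sin(theta) / g
T = 2*27*1 / 10
T = 54 / 10
T = 27/5 s

27/5 s


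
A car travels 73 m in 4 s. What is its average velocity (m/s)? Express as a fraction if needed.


Given: distance d = 73 m, time t = 4 s
Using v = d / t
v = 73 / 4
v = 73/4 m/s

73/4 m/s


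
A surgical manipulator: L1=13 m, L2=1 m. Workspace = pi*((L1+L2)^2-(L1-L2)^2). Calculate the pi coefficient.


Given: L1 = 13, L2 = 1
(L1+L2)^2 = (14)^2 = 196
(L1-L2)^2 = (12)^2 = 144
Difference = 196 - 144 = 52
This equals 4*L1*L2 = 4*13*1 = 52
Workspace area = 52*pi

52


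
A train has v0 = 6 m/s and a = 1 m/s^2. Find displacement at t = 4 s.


Given: v0 = 6 m/s, a = 1 m/s^2, t = 4 s
Using s = v0*t + (1/2)*a*t^2
s = 6*4 + (1/2)*1*4^2
s = 24 + (1/2)*16
s = 24 + 8
s = 32

32 m


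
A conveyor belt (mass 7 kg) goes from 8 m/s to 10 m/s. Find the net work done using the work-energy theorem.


Given: m = 7 kg, v0 = 8 m/s, v = 10 m/s
Using W = (1/2)*m*(v^2 - v0^2)
v^2 = 10^2 = 100
v0^2 = 8^2 = 64
v^2 - v0^2 = 100 - 64 = 36
W = (1/2)*7*36 = 126 J

126 J


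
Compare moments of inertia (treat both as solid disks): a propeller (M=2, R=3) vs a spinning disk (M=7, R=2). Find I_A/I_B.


Given: M1=2 kg, R1=3 m, M2=7 kg, R2=2 m
For a disk: I = (1/2)*M*R^2, so I_A/I_B = (M1*R1^2)/(M2*R2^2)
M1*R1^2 = 2*9 = 18
M2*R2^2 = 7*4 = 28
I_A/I_B = 18/28 = 9/14

9/14


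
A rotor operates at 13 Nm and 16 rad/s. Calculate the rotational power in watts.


Given: tau = 13 Nm, omega = 16 rad/s
Using P = tau * omega
P = 13 * 16
P = 208 W

208 W


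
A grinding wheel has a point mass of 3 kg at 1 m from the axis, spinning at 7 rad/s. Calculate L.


Given: m = 3 kg, r = 1 m, omega = 7 rad/s
For a point mass: I = m*r^2
I = 3*1^2 = 3*1 = 3
L = I*omega = 3*7
L = 21 kg*m^2/s

21 kg*m^2/s


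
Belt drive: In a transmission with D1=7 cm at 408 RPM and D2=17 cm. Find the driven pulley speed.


Given: D1 = 7 cm, w1 = 408 RPM, D2 = 17 cm
Using D1*w1 = D2*w2
w2 = D1*w1 / D2
w2 = 7*408 / 17
w2 = 2856 / 17
w2 = 168 RPM

168 RPM


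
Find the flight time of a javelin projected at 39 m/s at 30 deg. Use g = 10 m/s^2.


Given: v0 = 39 m/s, theta = 30 deg, g = 10 m/s^2
sin(30) = 1/2
Using T = 2*v0*sin(theta) / g
T = 2*39*1/2 / 10
T = 39 / 10
T = 39/10 s

39/10 s


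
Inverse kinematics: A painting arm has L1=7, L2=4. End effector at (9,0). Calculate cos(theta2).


Given: L1 = 7, L2 = 4, target (x, y) = (9, 0)
Using cos(theta2) = (x^2 + y^2 - L1^2 - L2^2) / (2*L1*L2)
x^2 + y^2 = 9^2 + 0 = 81
L1^2 + L2^2 = 49 + 16 = 65
Numerator = 81 - 65 = 16
Denominator = 2*7*4 = 56
cos(theta2) = 16/56 = 2/7

2/7


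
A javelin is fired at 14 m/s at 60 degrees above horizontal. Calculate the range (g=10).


Given: v0 = 14 m/s, theta = 60 deg, g = 10 m/s^2
sin(2*60) = sin(120) = sqrt(3)/2
Using R = v0^2 * sin(2*theta) / g
R = 14^2 * (sqrt(3)/2) / 10
R = 196 * sqrt(3) / 20
R = 49/5*sqrt(3) m

49/5*sqrt(3) m


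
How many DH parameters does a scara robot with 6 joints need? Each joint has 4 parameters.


Given: 6 joints, 4 DH parameters per joint (d, theta, a, alpha)
Total DH parameters = number_of_joints * 4
Total = 6 * 4
Total = 24

24


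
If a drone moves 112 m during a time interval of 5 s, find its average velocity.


Given: distance d = 112 m, time t = 5 s
Using v = d / t
v = 112 / 5
v = 112/5 m/s

112/5 m/s


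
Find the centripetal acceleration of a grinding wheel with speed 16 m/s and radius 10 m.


Given: v = 16 m/s, r = 10 m
Using a_c = v^2 / r
a_c = 16^2 / 10
a_c = 256 / 10
a_c = 128/5 m/s^2

128/5 m/s^2


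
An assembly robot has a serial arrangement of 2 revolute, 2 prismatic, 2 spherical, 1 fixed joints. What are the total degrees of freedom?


Given: serial robot with 2 revolute, 2 prismatic, 2 spherical, 1 fixed joints
DOF contribution per joint type: revolute=1, prismatic=1, spherical=3, fixed=0
DOF = 2*1 + 2*1 + 2*3 + 1*0
DOF = 10

10


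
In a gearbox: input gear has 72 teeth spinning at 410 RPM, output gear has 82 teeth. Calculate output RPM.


Given: N1 = 72 teeth, w1 = 410 RPM, N2 = 82 teeth
Using N1*w1 = N2*w2
w2 = N1*w1 / N2
w2 = 72*410 / 82
w2 = 29520 / 82
w2 = 360 RPM

360 RPM


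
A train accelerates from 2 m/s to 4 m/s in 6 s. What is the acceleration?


Given: initial velocity v0 = 2 m/s, final velocity v = 4 m/s, time t = 6 s
Using a = (v - v0) / t
a = (4 - 2) / 6
a = 2 / 6
a = 1/3 m/s^2

1/3 m/s^2


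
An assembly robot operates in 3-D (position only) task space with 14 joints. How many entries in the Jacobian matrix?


Given: task space dimension = 3, joints = 14
Jacobian is a 3 x 14 matrix
Total entries = rows * columns
Total = 3 * 14
Total = 42

42


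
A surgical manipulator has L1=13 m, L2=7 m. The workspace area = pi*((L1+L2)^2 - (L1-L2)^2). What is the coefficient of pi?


Given: L1 = 13, L2 = 7
(L1+L2)^2 = (20)^2 = 400
(L1-L2)^2 = (6)^2 = 36
Difference = 400 - 36 = 364
This equals 4*L1*L2 = 4*13*7 = 364
Workspace area = 364*pi

364


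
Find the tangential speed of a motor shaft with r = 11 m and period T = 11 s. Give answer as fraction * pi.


Given: radius r = 11 m, period T = 11 s
Using v = 2*pi*r / T
v = 2*pi*11 / 11
v = 22*pi / 11
v = 2*pi m/s

2*pi m/s


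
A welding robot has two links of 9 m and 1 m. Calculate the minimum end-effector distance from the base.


Given: L1 = 9 m, L2 = 1 m
For a 2-link planar arm, min reach = |L1 - L2| (second link folded back)
Min reach = |9 - 1|
Min reach = 8 m

8 m


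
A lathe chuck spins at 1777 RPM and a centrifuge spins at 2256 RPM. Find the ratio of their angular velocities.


Given: RPM_A = 1777, RPM_B = 2256
omega = 2*pi*RPM/60, so omega_A/omega_B = RPM_A / RPM_B
omega_A/omega_B = 1777 / 2256
omega_A/omega_B = 1777/2256

1777/2256


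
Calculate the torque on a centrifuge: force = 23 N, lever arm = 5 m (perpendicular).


Given: F = 23 N, r = 5 m, angle = 90 deg (perpendicular)
Using tau = F * r * sin(90)
sin(90) = 1
tau = 23 * 5 * 1
tau = 115 Nm

115 Nm


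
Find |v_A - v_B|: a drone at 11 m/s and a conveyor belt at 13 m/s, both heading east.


Given: v_A = 11 m/s east, v_B = 13 m/s east
Both move in the same direction; relative speed = |v_A - v_B|
|11 - 13| = |-2|
= 2 m/s

2 m/s


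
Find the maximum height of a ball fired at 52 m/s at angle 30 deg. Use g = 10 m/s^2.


Given: v0 = 52 m/s, theta = 30 deg, g = 10 m/s^2
sin^2(30) = 1/4
Using H = v0^2 * sin^2(theta) / (2*g)
H = 52^2 * 1/4 / (2*10)
H = 2704 * 1/4 / 20
H = 676 / 20
H = 169/5 m

169/5 m


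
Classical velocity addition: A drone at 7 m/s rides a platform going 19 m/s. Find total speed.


Given: object velocity = 7 m/s, platform velocity = 19 m/s (same direction)
Using classical velocity addition: v_total = v_object + v_platform
v_total = 7 + 19
v_total = 26 m/s

26 m/s


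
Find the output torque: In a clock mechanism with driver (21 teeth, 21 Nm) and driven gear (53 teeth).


Given: N1 = 21, N2 = 53, T1 = 21 Nm
Using T2/T1 = N2/N1
T2 = T1 * N2 / N1
T2 = 21 * 53 / 21
T2 = 1113 / 21
T2 = 53 Nm

53 Nm


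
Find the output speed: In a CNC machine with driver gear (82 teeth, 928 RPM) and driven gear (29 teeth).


Given: N1 = 82 teeth, w1 = 928 RPM, N2 = 29 teeth
Using N1*w1 = N2*w2
w2 = N1*w1 / N2
w2 = 82*928 / 29
w2 = 76096 / 29
w2 = 2624 RPM

2624 RPM


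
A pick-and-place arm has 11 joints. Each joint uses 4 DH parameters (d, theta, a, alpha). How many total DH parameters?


Given: 11 joints, 4 DH parameters per joint (d, theta, a, alpha)
Total DH parameters = number_of_joints * 4
Total = 11 * 4
Total = 44

44


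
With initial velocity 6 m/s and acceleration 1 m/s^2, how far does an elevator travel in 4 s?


Given: v0 = 6 m/s, a = 1 m/s^2, t = 4 s
Using s = v0*t + (1/2)*a*t^2
s = 6*4 + (1/2)*1*4^2
s = 24 + (1/2)*16
s = 24 + 8
s = 32

32 m


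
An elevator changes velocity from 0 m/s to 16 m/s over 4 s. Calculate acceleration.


Given: initial velocity v0 = 0 m/s, final velocity v = 16 m/s, time t = 4 s
Using a = (v - v0) / t
a = (16 - 0) / 4
a = 16 / 4
a = 4 m/s^2

4 m/s^2


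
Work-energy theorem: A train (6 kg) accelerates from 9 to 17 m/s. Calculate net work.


Given: m = 6 kg, v0 = 9 m/s, v = 17 m/s
Using W = (1/2)*m*(v^2 - v0^2)
v^2 = 17^2 = 289
v0^2 = 9^2 = 81
v^2 - v0^2 = 289 - 81 = 208
W = (1/2)*6*208 = 624 J

624 J


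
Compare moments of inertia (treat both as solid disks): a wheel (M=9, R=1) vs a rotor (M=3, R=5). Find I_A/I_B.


Given: M1=9 kg, R1=1 m, M2=3 kg, R2=5 m
For a disk: I = (1/2)*M*R^2, so I_A/I_B = (M1*R1^2)/(M2*R2^2)
M1*R1^2 = 9*1 = 9
M2*R2^2 = 3*25 = 75
I_A/I_B = 9/75 = 3/25

3/25


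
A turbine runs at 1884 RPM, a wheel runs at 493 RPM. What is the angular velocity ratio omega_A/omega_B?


Given: RPM_A = 1884, RPM_B = 493
omega = 2*pi*RPM/60, so omega_A/omega_B = RPM_A / RPM_B
omega_A/omega_B = 1884 / 493
omega_A/omega_B = 1884/493

1884/493


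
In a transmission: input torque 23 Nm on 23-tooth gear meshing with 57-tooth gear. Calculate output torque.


Given: N1 = 23, N2 = 57, T1 = 23 Nm
Using T2/T1 = N2/N1
T2 = T1 * N2 / N1
T2 = 23 * 57 / 23
T2 = 1311 / 23
T2 = 57 Nm

57 Nm


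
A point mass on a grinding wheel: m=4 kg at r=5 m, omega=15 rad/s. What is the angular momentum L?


Given: m = 4 kg, r = 5 m, omega = 15 rad/s
For a point mass: I = m*r^2
I = 4*5^2 = 4*25 = 100
L = I*omega = 100*15
L = 1500 kg*m^2/s

1500 kg*m^2/s


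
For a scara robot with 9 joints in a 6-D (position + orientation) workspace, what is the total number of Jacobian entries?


Given: task space dimension = 6, joints = 9
Jacobian is a 6 x 9 matrix
Total entries = rows * columns
Total = 6 * 9
Total = 54

54


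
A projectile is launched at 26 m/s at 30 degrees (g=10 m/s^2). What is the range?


Given: v0 = 26 m/s, theta = 30 deg, g = 10 m/s^2
sin(2*30) = sin(60) = sqrt(3)/2
Using R = v0^2 * sin(2*theta) / g
R = 26^2 * (sqrt(3)/2) / 10
R = 676 * sqrt(3) / 20
R = 169/5*sqrt(3) m

169/5*sqrt(3) m


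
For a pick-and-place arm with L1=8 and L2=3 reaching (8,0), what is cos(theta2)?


Given: L1 = 8, L2 = 3, target (x, y) = (8, 0)
Using cos(theta2) = (x^2 + y^2 - L1^2 - L2^2) / (2*L1*L2)
x^2 + y^2 = 8^2 + 0 = 64
L1^2 + L2^2 = 64 + 9 = 73
Numerator = 64 - 73 = -9
Denominator = 2*8*3 = 48
cos(theta2) = -9/48 = -3/16

-3/16


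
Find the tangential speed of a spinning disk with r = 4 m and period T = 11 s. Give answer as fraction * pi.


Given: radius r = 4 m, period T = 11 s
Using v = 2*pi*r / T
v = 2*pi*4 / 11
v = 8*pi / 11
v = 8/11*pi m/s

8/11*pi m/s


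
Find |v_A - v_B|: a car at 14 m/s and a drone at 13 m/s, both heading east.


Given: v_A = 14 m/s east, v_B = 13 m/s east
Both move in the same direction; relative speed = |v_A - v_B|
|14 - 13| = |1|
= 1 m/s

1 m/s


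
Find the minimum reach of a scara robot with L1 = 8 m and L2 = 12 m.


Given: L1 = 8 m, L2 = 12 m
For a 2-link planar arm, min reach = |L1 - L2| (second link folded back)
Min reach = |8 - 12|
Min reach = 4 m

4 m


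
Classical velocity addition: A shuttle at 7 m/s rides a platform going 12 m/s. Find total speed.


Given: object velocity = 7 m/s, platform velocity = 12 m/s (same direction)
Using classical velocity addition: v_total = v_object + v_platform
v_total = 7 + 12
v_total = 19 m/s

19 m/s


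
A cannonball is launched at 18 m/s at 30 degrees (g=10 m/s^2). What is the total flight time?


Given: v0 = 18 m/s, theta = 30 deg, g = 10 m/s^2
sin(30) = 1/2
Using T = 2*v0*sin(theta) / g
T = 2*18*1/2 / 10
T = 18 / 10
T = 9/5 s

9/5 s


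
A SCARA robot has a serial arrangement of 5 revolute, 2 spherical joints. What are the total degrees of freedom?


Given: serial robot with 5 revolute, 2 spherical joints
DOF contribution per joint type: revolute=1, prismatic=1, spherical=3, fixed=0
DOF = 5*1 + 2*3
DOF = 11

11


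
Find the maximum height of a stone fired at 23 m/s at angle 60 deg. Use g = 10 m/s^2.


Given: v0 = 23 m/s, theta = 60 deg, g = 10 m/s^2
sin^2(60) = 3/4
Using H = v0^2 * sin^2(theta) / (2*g)
H = 23^2 * 3/4 / (2*10)
H = 529 * 3/4 / 20
H = 1587/4 / 20
H = 1587/80 m

1587/80 m


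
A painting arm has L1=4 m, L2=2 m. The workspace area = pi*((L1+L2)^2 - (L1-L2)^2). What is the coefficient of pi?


Given: L1 = 4, L2 = 2
(L1+L2)^2 = (6)^2 = 36
(L1-L2)^2 = (2)^2 = 4
Difference = 36 - 4 = 32
This equals 4*L1*L2 = 4*4*2 = 32
Workspace area = 32*pi

32


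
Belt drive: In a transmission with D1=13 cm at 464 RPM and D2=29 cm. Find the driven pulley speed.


Given: D1 = 13 cm, w1 = 464 RPM, D2 = 29 cm
Using D1*w1 = D2*w2
w2 = D1*w1 / D2
w2 = 13*464 / 29
w2 = 6032 / 29
w2 = 208 RPM

208 RPM


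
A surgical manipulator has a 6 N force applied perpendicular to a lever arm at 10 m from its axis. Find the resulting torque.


Given: F = 6 N, r = 10 m, angle = 90 deg (perpendicular)
Using tau = F * r * sin(90)
sin(90) = 1
tau = 6 * 10 * 1
tau = 60 Nm

60 Nm


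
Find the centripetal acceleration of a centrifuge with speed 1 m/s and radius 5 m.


Given: v = 1 m/s, r = 5 m
Using a_c = v^2 / r
a_c = 1^2 / 5
a_c = 1 / 5
a_c = 1/5 m/s^2

1/5 m/s^2


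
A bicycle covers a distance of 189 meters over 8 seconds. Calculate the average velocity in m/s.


Given: distance d = 189 m, time t = 8 s
Using v = d / t
v = 189 / 8
v = 189/8 m/s

189/8 m/s


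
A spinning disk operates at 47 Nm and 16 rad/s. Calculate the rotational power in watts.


Given: tau = 47 Nm, omega = 16 rad/s
Using P = tau * omega
P = 47 * 16
P = 752 W

752 W


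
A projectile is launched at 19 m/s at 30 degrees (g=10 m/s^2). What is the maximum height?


Given: v0 = 19 m/s, theta = 30 deg, g = 10 m/s^2
sin^2(30) = 1/4
Using H = v0^2 * sin^2(theta) / (2*g)
H = 19^2 * 1/4 / (2*10)
H = 361 * 1/4 / 20
H = 361/4 / 20
H = 361/80 m

361/80 m


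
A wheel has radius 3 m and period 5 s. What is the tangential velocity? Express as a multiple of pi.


Given: radius r = 3 m, period T = 5 s
Using v = 2*pi*r / T
v = 2*pi*3 / 5
v = 6*pi / 5
v = 6/5*pi m/s

6/5*pi m/s


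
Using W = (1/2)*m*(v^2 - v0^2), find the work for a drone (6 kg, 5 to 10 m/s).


Given: m = 6 kg, v0 = 5 m/s, v = 10 m/s
Using W = (1/2)*m*(v^2 - v0^2)
v^2 = 10^2 = 100
v0^2 = 5^2 = 25
v^2 - v0^2 = 100 - 25 = 75
W = (1/2)*6*75 = 225 J

225 J


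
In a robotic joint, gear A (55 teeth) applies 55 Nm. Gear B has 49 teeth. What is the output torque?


Given: N1 = 55, N2 = 49, T1 = 55 Nm
Using T2/T1 = N2/N1
T2 = T1 * N2 / N1
T2 = 55 * 49 / 55
T2 = 2695 / 55
T2 = 49 Nm

49 Nm


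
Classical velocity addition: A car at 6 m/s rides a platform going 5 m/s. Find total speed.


Given: object velocity = 6 m/s, platform velocity = 5 m/s (same direction)
Using classical velocity addition: v_total = v_object + v_platform
v_total = 6 + 5
v_total = 11 m/s

11 m/s


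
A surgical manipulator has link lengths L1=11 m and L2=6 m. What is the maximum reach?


Given: L1 = 11 m, L2 = 6 m
For a 2-link planar arm, max reach = L1 + L2 (fully extended)
Max reach = 11 + 6
Max reach = 17 m

17 m


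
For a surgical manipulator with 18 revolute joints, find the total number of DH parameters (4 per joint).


Given: 18 joints, 4 DH parameters per joint (d, theta, a, alpha)
Total DH parameters = number_of_joints * 4
Total = 18 * 4
Total = 72

72


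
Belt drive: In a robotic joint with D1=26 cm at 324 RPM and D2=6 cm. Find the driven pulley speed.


Given: D1 = 26 cm, w1 = 324 RPM, D2 = 6 cm
Using D1*w1 = D2*w2
w2 = D1*w1 / D2
w2 = 26*324 / 6
w2 = 8424 / 6
w2 = 1404 RPM

1404 RPM


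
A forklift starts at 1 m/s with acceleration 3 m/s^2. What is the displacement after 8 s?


Given: v0 = 1 m/s, a = 3 m/s^2, t = 8 s
Using s = v0*t + (1/2)*a*t^2
s = 1*8 + (1/2)*3*8^2
s = 8 + (1/2)*192
s = 8 + 96
s = 104

104 m


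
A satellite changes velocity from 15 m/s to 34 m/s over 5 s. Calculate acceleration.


Given: initial velocity v0 = 15 m/s, final velocity v = 34 m/s, time t = 5 s
Using a = (v - v0) / t
a = (34 - 15) / 5
a = 19 / 5
a = 19/5 m/s^2

19/5 m/s^2


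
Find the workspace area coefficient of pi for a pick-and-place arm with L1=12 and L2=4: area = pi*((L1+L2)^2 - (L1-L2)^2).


Given: L1 = 12, L2 = 4
(L1+L2)^2 = (16)^2 = 256
(L1-L2)^2 = (8)^2 = 64
Difference = 256 - 64 = 192
This equals 4*L1*L2 = 4*12*4 = 192
Workspace area = 192*pi

192


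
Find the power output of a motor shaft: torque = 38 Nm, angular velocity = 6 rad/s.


Given: tau = 38 Nm, omega = 6 rad/s
Using P = tau * omega
P = 38 * 6
P = 228 W

228 W


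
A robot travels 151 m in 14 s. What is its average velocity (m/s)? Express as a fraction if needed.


Given: distance d = 151 m, time t = 14 s
Using v = d / t
v = 151 / 14
v = 151/14 m/s

151/14 m/s


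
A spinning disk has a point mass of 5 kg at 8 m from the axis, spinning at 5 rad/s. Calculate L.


Given: m = 5 kg, r = 8 m, omega = 5 rad/s
For a point mass: I = m*r^2
I = 5*8^2 = 5*64 = 320
L = I*omega = 320*5
L = 1600 kg*m^2/s

1600 kg*m^2/s


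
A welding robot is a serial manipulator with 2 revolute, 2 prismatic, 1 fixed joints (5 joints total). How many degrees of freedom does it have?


Given: serial robot with 2 revolute, 2 prismatic, 1 fixed joints
DOF contribution per joint type: revolute=1, prismatic=1, spherical=3, fixed=0
DOF = 2*1 + 2*1 + 1*0
DOF = 4

4


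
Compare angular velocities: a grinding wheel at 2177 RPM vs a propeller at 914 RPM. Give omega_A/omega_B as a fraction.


Given: RPM_A = 2177, RPM_B = 914
omega = 2*pi*RPM/60, so omega_A/omega_B = RPM_A / RPM_B
omega_A/omega_B = 2177 / 914
omega_A/omega_B = 2177/914

2177/914


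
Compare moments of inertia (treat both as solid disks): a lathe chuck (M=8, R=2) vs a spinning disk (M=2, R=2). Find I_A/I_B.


Given: M1=8 kg, R1=2 m, M2=2 kg, R2=2 m
For a disk: I = (1/2)*M*R^2, so I_A/I_B = (M1*R1^2)/(M2*R2^2)
M1*R1^2 = 8*4 = 32
M2*R2^2 = 2*4 = 8
I_A/I_B = 32/8 = 4

4


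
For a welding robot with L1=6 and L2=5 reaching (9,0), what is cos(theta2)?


Given: L1 = 6, L2 = 5, target (x, y) = (9, 0)
Using cos(theta2) = (x^2 + y^2 - L1^2 - L2^2) / (2*L1*L2)
x^2 + y^2 = 9^2 + 0 = 81
L1^2 + L2^2 = 36 + 25 = 61
Numerator = 81 - 61 = 20
Denominator = 2*6*5 = 60
cos(theta2) = 20/60 = 1/3

1/3


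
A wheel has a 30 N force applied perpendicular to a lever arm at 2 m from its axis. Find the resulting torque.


Given: F = 30 N, r = 2 m, angle = 90 deg (perpendicular)
Using tau = F * r * sin(90)
sin(90) = 1
tau = 30 * 2 * 1
tau = 60 Nm

60 Nm


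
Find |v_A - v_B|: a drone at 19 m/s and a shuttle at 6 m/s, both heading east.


Given: v_A = 19 m/s east, v_B = 6 m/s east
Both move in the same direction; relative speed = |v_A - v_B|
|19 - 6| = |13|
= 13 m/s

13 m/s


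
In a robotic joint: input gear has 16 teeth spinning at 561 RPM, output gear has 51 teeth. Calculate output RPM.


Given: N1 = 16 teeth, w1 = 561 RPM, N2 = 51 teeth
Using N1*w1 = N2*w2
w2 = N1*w1 / N2
w2 = 16*561 / 51
w2 = 8976 / 51
w2 = 176 RPM

176 RPM


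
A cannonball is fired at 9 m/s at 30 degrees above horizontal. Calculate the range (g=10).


Given: v0 = 9 m/s, theta = 30 deg, g = 10 m/s^2
sin(2*30) = sin(60) = sqrt(3)/2
Using R = v0^2 * sin(2*theta) / g
R = 9^2 * (sqrt(3)/2) / 10
R = 81 * sqrt(3) / 20
R = 81/20*sqrt(3) m

81/20*sqrt(3) m


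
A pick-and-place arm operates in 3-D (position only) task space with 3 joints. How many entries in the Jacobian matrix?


Given: task space dimension = 3, joints = 3
Jacobian is a 3 x 3 matrix
Total entries = rows * columns
Total = 3 * 3
Total = 9

9


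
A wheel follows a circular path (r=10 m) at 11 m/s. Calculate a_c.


Given: v = 11 m/s, r = 10 m
Using a_c = v^2 / r
a_c = 11^2 / 10
a_c = 121 / 10
a_c = 121/10 m/s^2

121/10 m/s^2


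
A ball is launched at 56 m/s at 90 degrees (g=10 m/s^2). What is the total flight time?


Given: v0 = 56 m/s, theta = 90 deg, g = 10 m/s^2
sin(90) = 1
Using T = 2*v0*sin(theta) / g
T = 2*56*1 / 10
T = 112 / 10
T = 56/5 s

56/5 s


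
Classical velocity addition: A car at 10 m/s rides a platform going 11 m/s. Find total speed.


Given: object velocity = 10 m/s, platform velocity = 11 m/s (same direction)
Using classical velocity addition: v_total = v_object + v_platform
v_total = 10 + 11
v_total = 21 m/s

21 m/s


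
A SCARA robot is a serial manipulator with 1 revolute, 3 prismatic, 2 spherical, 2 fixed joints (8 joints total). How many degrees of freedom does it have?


Given: serial robot with 1 revolute, 3 prismatic, 2 spherical, 2 fixed joints
DOF contribution per joint type: revolute=1, prismatic=1, spherical=3, fixed=0
DOF = 1*1 + 3*1 + 2*3 + 2*0
DOF = 10

10


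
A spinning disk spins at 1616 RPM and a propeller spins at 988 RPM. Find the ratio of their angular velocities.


Given: RPM_A = 1616, RPM_B = 988
omega = 2*pi*RPM/60, so omega_A/omega_B = RPM_A / RPM_B
omega_A/omega_B = 1616 / 988
omega_A/omega_B = 404/247

404/247


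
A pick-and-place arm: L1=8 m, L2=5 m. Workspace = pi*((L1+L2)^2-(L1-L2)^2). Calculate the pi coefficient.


Given: L1 = 8, L2 = 5
(L1+L2)^2 = (13)^2 = 169
(L1-L2)^2 = (3)^2 = 9
Difference = 169 - 9 = 160
This equals 4*L1*L2 = 4*8*5 = 160
Workspace area = 160*pi

160


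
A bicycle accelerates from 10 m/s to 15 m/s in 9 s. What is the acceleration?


Given: initial velocity v0 = 10 m/s, final velocity v = 15 m/s, time t = 9 s
Using a = (v - v0) / t
a = (15 - 10) / 9
a = 5 / 9
a = 5/9 m/s^2

5/9 m/s^2


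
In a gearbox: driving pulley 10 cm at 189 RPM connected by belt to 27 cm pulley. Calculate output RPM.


Given: D1 = 10 cm, w1 = 189 RPM, D2 = 27 cm
Using D1*w1 = D2*w2
w2 = D1*w1 / D2
w2 = 10*189 / 27
w2 = 1890 / 27
w2 = 70 RPM

70 RPM


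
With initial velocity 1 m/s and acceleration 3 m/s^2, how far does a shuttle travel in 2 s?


Given: v0 = 1 m/s, a = 3 m/s^2, t = 2 s
Using s = v0*t + (1/2)*a*t^2
s = 1*2 + (1/2)*3*2^2
s = 2 + (1/2)*12
s = 2 + 6
s = 8

8 m


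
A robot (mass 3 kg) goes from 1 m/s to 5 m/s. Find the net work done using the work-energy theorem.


Given: m = 3 kg, v0 = 1 m/s, v = 5 m/s
Using W = (1/2)*m*(v^2 - v0^2)
v^2 = 5^2 = 25
v0^2 = 1^2 = 1
v^2 - v0^2 = 25 - 1 = 24
W = (1/2)*3*24 = 36 J

36 J


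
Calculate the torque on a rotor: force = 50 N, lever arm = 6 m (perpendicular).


Given: F = 50 N, r = 6 m, angle = 90 deg (perpendicular)
Using tau = F * r * sin(90)
sin(90) = 1
tau = 50 * 6 * 1
tau = 300 Nm

300 Nm


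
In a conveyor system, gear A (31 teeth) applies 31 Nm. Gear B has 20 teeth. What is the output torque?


Given: N1 = 31, N2 = 20, T1 = 31 Nm
Using T2/T1 = N2/N1
T2 = T1 * N2 / N1
T2 = 31 * 20 / 31
T2 = 620 / 31
T2 = 20 Nm

20 Nm


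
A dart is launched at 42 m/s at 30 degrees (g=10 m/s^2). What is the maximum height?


Given: v0 = 42 m/s, theta = 30 deg, g = 10 m/s^2
sin^2(30) = 1/4
Using H = v0^2 * sin^2(theta) / (2*g)
H = 42^2 * 1/4 / (2*10)
H = 1764 * 1/4 / 20
H = 441 / 20
H = 441/20 m

441/20 m


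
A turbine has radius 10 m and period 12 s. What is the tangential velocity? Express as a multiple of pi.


Given: radius r = 10 m, period T = 12 s
Using v = 2*pi*r / T
v = 2*pi*10 / 12
v = 20*pi / 12
v = 5/3*pi m/s

5/3*pi m/s


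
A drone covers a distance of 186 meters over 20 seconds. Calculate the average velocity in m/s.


Given: distance d = 186 m, time t = 20 s
Using v = d / t
v = 186 / 20
v = 93/10 m/s

93/10 m/s


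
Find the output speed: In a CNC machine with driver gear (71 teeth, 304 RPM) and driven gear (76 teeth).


Given: N1 = 71 teeth, w1 = 304 RPM, N2 = 76 teeth
Using N1*w1 = N2*w2
w2 = N1*w1 / N2
w2 = 71*304 / 76
w2 = 21584 / 76
w2 = 284 RPM

284 RPM


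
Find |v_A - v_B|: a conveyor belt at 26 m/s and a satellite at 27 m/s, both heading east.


Given: v_A = 26 m/s east, v_B = 27 m/s east
Both move in the same direction; relative speed = |v_A - v_B|
|26 - 27| = |-1|
= 1 m/s

1 m/s


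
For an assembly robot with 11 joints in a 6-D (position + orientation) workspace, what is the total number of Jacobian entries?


Given: task space dimension = 6, joints = 11
Jacobian is a 6 x 11 matrix
Total entries = rows * columns
Total = 6 * 11
Total = 66

66


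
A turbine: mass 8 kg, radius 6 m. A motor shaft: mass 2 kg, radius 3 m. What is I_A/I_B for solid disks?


Given: M1=8 kg, R1=6 m, M2=2 kg, R2=3 m
For a disk: I = (1/2)*M*R^2, so I_A/I_B = (M1*R1^2)/(M2*R2^2)
M1*R1^2 = 8*36 = 288
M2*R2^2 = 2*9 = 18
I_A/I_B = 288/18 = 16

16


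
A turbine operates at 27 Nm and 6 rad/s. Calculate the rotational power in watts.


Given: tau = 27 Nm, omega = 6 rad/s
Using P = tau * omega
P = 27 * 6
P = 162 W

162 W


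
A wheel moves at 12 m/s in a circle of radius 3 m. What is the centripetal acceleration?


Given: v = 12 m/s, r = 3 m
Using a_c = v^2 / r
a_c = 12^2 / 3
a_c = 144 / 3
a_c = 48 m/s^2

48 m/s^2


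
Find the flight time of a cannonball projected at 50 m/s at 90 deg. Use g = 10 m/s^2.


Given: v0 = 50 m/s, theta = 90 deg, g = 10 m/s^2
sin(90) = 1
Using T = 2*v0*sin(theta) / g
T = 2*50*1 / 10
T = 100 / 10
T = 10 s

10 s


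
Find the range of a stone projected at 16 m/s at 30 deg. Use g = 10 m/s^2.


Given: v0 = 16 m/s, theta = 30 deg, g = 10 m/s^2
sin(2*30) = sin(60) = sqrt(3)/2
Using R = v0^2 * sin(2*theta) / g
R = 16^2 * (sqrt(3)/2) / 10
R = 256 * sqrt(3) / 20
R = 64/5*sqrt(3) m

64/5*sqrt(3) m


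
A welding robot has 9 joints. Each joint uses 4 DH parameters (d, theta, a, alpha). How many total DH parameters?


Given: 9 joints, 4 DH parameters per joint (d, theta, a, alpha)
Total DH parameters = number_of_joints * 4
Total = 9 * 4
Total = 36

36


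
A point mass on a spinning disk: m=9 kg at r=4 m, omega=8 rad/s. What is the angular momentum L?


Given: m = 9 kg, r = 4 m, omega = 8 rad/s
For a point mass: I = m*r^2
I = 9*4^2 = 9*16 = 144
L = I*omega = 144*8
L = 1152 kg*m^2/s

1152 kg*m^2/s


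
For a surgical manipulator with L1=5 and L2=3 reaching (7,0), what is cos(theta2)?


Given: L1 = 5, L2 = 3, target (x, y) = (7, 0)
Using cos(theta2) = (x^2 + y^2 - L1^2 - L2^2) / (2*L1*L2)
x^2 + y^2 = 7^2 + 0 = 49
L1^2 + L2^2 = 25 + 9 = 34
Numerator = 49 - 34 = 15
Denominator = 2*5*3 = 30
cos(theta2) = 15/30 = 1/2

1/2


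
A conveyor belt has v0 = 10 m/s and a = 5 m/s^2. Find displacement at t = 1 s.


Given: v0 = 10 m/s, a = 5 m/s^2, t = 1 s
Using s = v0*t + (1/2)*a*t^2
s = 10*1 + (1/2)*5*1^2
s = 10 + (1/2)*5
s = 10 + 5/2
s = 25/2

25/2 m


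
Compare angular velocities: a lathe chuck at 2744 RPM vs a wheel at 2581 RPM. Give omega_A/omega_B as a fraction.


Given: RPM_A = 2744, RPM_B = 2581
omega = 2*pi*RPM/60, so omega_A/omega_B = RPM_A / RPM_B
omega_A/omega_B = 2744 / 2581
omega_A/omega_B = 2744/2581

2744/2581


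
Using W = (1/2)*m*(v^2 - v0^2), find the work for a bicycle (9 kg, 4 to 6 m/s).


Given: m = 9 kg, v0 = 4 m/s, v = 6 m/s
Using W = (1/2)*m*(v^2 - v0^2)
v^2 = 6^2 = 36
v0^2 = 4^2 = 16
v^2 - v0^2 = 36 - 16 = 20
W = (1/2)*9*20 = 90 J

90 J


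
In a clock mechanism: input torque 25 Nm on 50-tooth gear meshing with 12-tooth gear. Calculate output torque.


Given: N1 = 50, N2 = 12, T1 = 25 Nm
Using T2/T1 = N2/N1
T2 = T1 * N2 / N1
T2 = 25 * 12 / 50
T2 = 300 / 50
T2 = 6 Nm

6 Nm


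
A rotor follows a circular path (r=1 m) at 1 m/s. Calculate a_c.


Given: v = 1 m/s, r = 1 m
Using a_c = v^2 / r
a_c = 1^2 / 1
a_c = 1 / 1
a_c = 1 m/s^2

1 m/s^2


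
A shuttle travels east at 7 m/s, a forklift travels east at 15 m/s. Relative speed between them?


Given: v_A = 7 m/s east, v_B = 15 m/s east
Both move in the same direction; relative speed = |v_A - v_B|
|7 - 15| = |-8|
= 8 m/s

8 m/s


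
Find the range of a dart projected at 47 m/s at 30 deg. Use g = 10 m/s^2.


Given: v0 = 47 m/s, theta = 30 deg, g = 10 m/s^2
sin(2*30) = sin(60) = sqrt(3)/2
Using R = v0^2 * sin(2*theta) / g
R = 47^2 * (sqrt(3)/2) / 10
R = 2209 * sqrt(3) / 20
R = 2209/20*sqrt(3) m

2209/20*sqrt(3) m


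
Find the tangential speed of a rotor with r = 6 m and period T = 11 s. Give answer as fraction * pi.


Given: radius r = 6 m, period T = 11 s
Using v = 2*pi*r / T
v = 2*pi*6 / 11
v = 12*pi / 11
v = 12/11*pi m/s

12/11*pi m/s


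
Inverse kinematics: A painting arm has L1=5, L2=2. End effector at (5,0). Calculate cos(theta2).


Given: L1 = 5, L2 = 2, target (x, y) = (5, 0)
Using cos(theta2) = (x^2 + y^2 - L1^2 - L2^2) / (2*L1*L2)
x^2 + y^2 = 5^2 + 0 = 25
L1^2 + L2^2 = 25 + 4 = 29
Numerator = 25 - 29 = -4
Denominator = 2*5*2 = 20
cos(theta2) = -4/20 = -1/5

-1/5


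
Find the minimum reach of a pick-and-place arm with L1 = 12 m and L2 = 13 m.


Given: L1 = 12 m, L2 = 13 m
For a 2-link planar arm, min reach = |L1 - L2| (second link folded back)
Min reach = |12 - 13|
Min reach = 1 m

1 m


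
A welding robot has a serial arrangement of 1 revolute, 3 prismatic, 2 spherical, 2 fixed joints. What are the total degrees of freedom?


Given: serial robot with 1 revolute, 3 prismatic, 2 spherical, 2 fixed joints
DOF contribution per joint type: revolute=1, prismatic=1, spherical=3, fixed=0
DOF = 1*1 + 3*1 + 2*3 + 2*0
DOF = 10

10


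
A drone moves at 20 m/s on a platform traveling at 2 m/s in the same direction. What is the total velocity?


Given: object velocity = 20 m/s, platform velocity = 2 m/s (same direction)
Using classical velocity addition: v_total = v_object + v_platform
v_total = 20 + 2
v_total = 22 m/s

22 m/s


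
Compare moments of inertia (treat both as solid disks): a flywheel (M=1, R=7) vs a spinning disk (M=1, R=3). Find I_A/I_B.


Given: M1=1 kg, R1=7 m, M2=1 kg, R2=3 m
For a disk: I = (1/2)*M*R^2, so I_A/I_B = (M1*R1^2)/(M2*R2^2)
M1*R1^2 = 1*49 = 49
M2*R2^2 = 1*9 = 9
I_A/I_B = 49/9 = 49/9

49/9


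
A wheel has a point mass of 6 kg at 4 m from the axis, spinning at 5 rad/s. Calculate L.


Given: m = 6 kg, r = 4 m, omega = 5 rad/s
For a point mass: I = m*r^2
I = 6*4^2 = 6*16 = 96
L = I*omega = 96*5
L = 480 kg*m^2/s

480 kg*m^2/s


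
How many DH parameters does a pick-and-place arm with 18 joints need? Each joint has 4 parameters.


Given: 18 joints, 4 DH parameters per joint (d, theta, a, alpha)
Total DH parameters = number_of_joints * 4
Total = 18 * 4
Total = 72

72


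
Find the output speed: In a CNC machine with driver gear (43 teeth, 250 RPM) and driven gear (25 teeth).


Given: N1 = 43 teeth, w1 = 250 RPM, N2 = 25 teeth
Using N1*w1 = N2*w2
w2 = N1*w1 / N2
w2 = 43*250 / 25
w2 = 10750 / 25
w2 = 430 RPM

430 RPM


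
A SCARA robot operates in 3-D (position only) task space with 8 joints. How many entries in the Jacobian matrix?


Given: task space dimension = 3, joints = 8
Jacobian is a 3 x 8 matrix
Total entries = rows * columns
Total = 3 * 8
Total = 24

24


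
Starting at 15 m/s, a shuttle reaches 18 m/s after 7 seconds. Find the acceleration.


Given: initial velocity v0 = 15 m/s, final velocity v = 18 m/s, time t = 7 s
Using a = (v - v0) / t
a = (18 - 15) / 7
a = 3 / 7
a = 3/7 m/s^2

3/7 m/s^2


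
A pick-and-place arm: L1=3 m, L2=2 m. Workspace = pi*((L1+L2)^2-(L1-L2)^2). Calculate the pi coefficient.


Given: L1 = 3, L2 = 2
(L1+L2)^2 = (5)^2 = 25
(L1-L2)^2 = (1)^2 = 1
Difference = 25 - 1 = 24
This equals 4*L1*L2 = 4*3*2 = 24
Workspace area = 24*pi

24


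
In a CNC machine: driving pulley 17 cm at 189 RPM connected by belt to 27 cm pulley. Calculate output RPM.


Given: D1 = 17 cm, w1 = 189 RPM, D2 = 27 cm
Using D1*w1 = D2*w2
w2 = D1*w1 / D2
w2 = 17*189 / 27
w2 = 3213 / 27
w2 = 119 RPM

119 RPM


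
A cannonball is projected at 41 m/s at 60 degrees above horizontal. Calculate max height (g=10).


Given: v0 = 41 m/s, theta = 60 deg, g = 10 m/s^2
sin^2(60) = 3/4
Using H = v0^2 * sin^2(theta) / (2*g)
H = 41^2 * 3/4 / (2*10)
H = 1681 * 3/4 / 20
H = 5043/4 / 20
H = 5043/80 m

5043/80 m


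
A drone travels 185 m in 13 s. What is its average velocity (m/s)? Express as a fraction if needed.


Given: distance d = 185 m, time t = 13 s
Using v = d / t
v = 185 / 13
v = 185/13 m/s

185/13 m/s


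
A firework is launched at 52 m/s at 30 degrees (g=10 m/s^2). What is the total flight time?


Given: v0 = 52 m/s, theta = 30 deg, g = 10 m/s^2
sin(30) = 1/2
Using T = 2*v0*sin(theta) / g
T = 2*52*1/2 / 10
T = 52 / 10
T = 26/5 s

26/5 s


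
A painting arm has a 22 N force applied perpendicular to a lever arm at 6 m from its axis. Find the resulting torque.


Given: F = 22 N, r = 6 m, angle = 90 deg (perpendicular)
Using tau = F * r * sin(90)
sin(90) = 1
tau = 22 * 6 * 1
tau = 132 Nm

132 Nm


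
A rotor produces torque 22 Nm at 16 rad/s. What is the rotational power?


Given: tau = 22 Nm, omega = 16 rad/s
Using P = tau * omega
P = 22 * 16
P = 352 W

352 W


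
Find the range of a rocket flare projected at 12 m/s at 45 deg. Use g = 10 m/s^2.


Given: v0 = 12 m/s, theta = 45 deg, g = 10 m/s^2
sin(2*45) = sin(90) = 1
Using R = v0^2 * sin(2*theta) / g
R = 12^2 * 1 / 10
R = 144 / 10
R = 72/5 m

72/5 m


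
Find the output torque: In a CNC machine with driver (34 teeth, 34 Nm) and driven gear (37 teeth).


Given: N1 = 34, N2 = 37, T1 = 34 Nm
Using T2/T1 = N2/N1
T2 = T1 * N2 / N1
T2 = 34 * 37 / 34
T2 = 1258 / 34
T2 = 37 Nm

37 Nm


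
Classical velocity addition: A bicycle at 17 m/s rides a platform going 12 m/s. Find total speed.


Given: object velocity = 17 m/s, platform velocity = 12 m/s (same direction)
Using classical velocity addition: v_total = v_object + v_platform
v_total = 17 + 12
v_total = 29 m/s

29 m/s


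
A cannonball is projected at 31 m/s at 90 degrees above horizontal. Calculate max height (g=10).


Given: v0 = 31 m/s, theta = 90 deg, g = 10 m/s^2
sin^2(90) = 1
Using H = v0^2 * sin^2(theta) / (2*g)
H = 31^2 * 1 / (2*10)
H = 961 * 1 / 20
H = 961 / 20
H = 961/20 m

961/20 m


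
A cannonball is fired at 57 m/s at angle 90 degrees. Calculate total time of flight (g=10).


Given: v0 = 57 m/s, theta = 90 deg, g = 10 m/s^2
sin(90) = 1
Using T = 2*v0*sin(theta) / g
T = 2*57*1 / 10
T = 114 / 10
T = 57/5 s

57/5 s
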